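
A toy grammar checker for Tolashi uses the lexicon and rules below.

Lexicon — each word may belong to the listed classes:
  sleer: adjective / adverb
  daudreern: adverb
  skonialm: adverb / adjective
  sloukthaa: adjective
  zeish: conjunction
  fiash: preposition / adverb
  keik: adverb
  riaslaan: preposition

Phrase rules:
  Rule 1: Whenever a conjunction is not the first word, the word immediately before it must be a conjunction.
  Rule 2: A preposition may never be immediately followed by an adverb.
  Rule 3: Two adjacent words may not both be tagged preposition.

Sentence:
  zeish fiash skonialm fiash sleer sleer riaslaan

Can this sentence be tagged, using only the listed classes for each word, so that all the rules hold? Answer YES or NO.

Candidates per position — 1:zeish {conjunction}; 2:fiash {preposition,adverb}; 3:skonialm {adverb,adjective}; 4:fiash {preposition,adverb}; 5:sleer {adjective,adverb}; 6:sleer {adjective,adverb}; 7:riaslaan {preposition}.
One satisfying assignment: conjunction preposition adjective adverb adjective adjective preposition.
Check: rule 1 ok; rule 2 ok; rule 3 ok.

YES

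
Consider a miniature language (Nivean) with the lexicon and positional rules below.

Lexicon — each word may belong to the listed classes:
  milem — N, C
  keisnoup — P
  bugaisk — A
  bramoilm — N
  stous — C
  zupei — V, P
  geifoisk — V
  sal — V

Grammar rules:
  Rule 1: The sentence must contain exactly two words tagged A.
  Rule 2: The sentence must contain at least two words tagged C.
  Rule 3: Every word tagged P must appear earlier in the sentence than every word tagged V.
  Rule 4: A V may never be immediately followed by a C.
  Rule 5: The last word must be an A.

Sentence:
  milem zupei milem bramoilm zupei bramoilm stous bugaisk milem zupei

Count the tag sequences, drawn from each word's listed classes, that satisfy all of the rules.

0

Candidates per position — 1:milem {N,C}; 2:zupei {V,P}; 3:milem {N,C}; 4:bramoilm {N}; 5:zupei {V,P}; 6:bramoilm {N}; 7:stous {C}; 8:bugaisk {A}; 9:milem {N,C}; 10:zupei {V,P}.
There are 64 candidate sequences in total.
Rule 1 cannot be satisfied by any choice of tags from the lexicon.
So there is no consistent tagging.
Count = 0.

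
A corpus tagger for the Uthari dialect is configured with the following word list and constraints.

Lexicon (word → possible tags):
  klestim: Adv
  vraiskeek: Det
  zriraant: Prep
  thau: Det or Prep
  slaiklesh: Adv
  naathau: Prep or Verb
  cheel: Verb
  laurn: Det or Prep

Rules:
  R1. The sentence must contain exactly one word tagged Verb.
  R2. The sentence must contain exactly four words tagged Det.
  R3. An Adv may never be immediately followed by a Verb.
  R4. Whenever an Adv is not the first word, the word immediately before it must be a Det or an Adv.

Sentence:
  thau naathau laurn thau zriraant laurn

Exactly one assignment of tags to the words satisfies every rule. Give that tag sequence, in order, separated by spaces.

Candidates per position — 1:thau {Det,Prep}; 2:naathau {Prep,Verb}; 3:laurn {Det,Prep}; 4:thau {Det,Prep}; 5:zriraant {Prep}; 6:laurn {Det,Prep}.
Position 1: tagging it Prep would leave rule 2 unsatisfiable, so it must be Det.
Position 2: tagging it Prep would leave rule 1 unsatisfiable, so it must be Verb.
Position 3: tagging it Prep would leave rule 2 unsatisfiable, so it must be Det.
Position 4: tagging it Prep would leave rule 2 unsatisfiable, so it must be Det.
Position 6: tagging it Prep would leave rule 2 unsatisfiable, so it must be Det.
So the tagging must be: Det Verb Det Det Prep Det.
Rule-by-rule: rule 1 ok; rule 2 ok; rule 3 ok; rule 4 ok.

Det Verb Det Det Prep Det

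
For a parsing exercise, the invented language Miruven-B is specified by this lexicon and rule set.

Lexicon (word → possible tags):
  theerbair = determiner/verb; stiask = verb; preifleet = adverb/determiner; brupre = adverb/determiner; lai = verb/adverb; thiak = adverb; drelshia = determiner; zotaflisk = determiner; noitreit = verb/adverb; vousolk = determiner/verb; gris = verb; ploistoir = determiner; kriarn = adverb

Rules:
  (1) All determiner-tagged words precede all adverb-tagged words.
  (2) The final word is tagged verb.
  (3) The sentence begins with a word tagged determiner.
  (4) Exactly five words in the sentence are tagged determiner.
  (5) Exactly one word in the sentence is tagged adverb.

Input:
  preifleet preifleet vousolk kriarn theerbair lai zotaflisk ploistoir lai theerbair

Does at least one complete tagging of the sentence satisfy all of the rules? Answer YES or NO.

NO

Candidates per position — 1:preifleet {adverb,determiner}; 2:preifleet {adverb,determiner}; 3:vousolk {determiner,verb}; 4:kriarn {adverb}; 5:theerbair {determiner,verb}; 6:lai {verb,adverb}; 7:zotaflisk {determiner}; 8:ploistoir {determiner}; 9:lai {verb,adverb}; 10:theerbair {determiner,verb}.
Rule 1 cannot be satisfied by any choice of tags from the lexicon.
So there is no consistent tagging.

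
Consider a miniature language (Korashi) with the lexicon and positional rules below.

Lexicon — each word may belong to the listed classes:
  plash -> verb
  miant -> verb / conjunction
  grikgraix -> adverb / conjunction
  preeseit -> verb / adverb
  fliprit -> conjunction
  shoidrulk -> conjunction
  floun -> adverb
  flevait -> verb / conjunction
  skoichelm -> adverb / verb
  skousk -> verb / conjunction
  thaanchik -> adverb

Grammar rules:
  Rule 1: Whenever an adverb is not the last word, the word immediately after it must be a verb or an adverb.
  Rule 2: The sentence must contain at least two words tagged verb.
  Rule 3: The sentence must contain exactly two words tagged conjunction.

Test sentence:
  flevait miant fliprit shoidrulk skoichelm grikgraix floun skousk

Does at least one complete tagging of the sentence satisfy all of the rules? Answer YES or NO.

Candidates per position — 1:flevait {verb,conjunction}; 2:miant {verb,conjunction}; 3:fliprit {conjunction}; 4:shoidrulk {conjunction}; 5:skoichelm {adverb,verb}; 6:grikgraix {adverb,conjunction}; 7:floun {adverb}; 8:skousk {verb,conjunction}.
One satisfying assignment: verb verb conjunction conjunction adverb adverb adverb verb.
Rule-by-rule: rule 1 ✓; rule 2 ✓; rule 3 ✓.

YES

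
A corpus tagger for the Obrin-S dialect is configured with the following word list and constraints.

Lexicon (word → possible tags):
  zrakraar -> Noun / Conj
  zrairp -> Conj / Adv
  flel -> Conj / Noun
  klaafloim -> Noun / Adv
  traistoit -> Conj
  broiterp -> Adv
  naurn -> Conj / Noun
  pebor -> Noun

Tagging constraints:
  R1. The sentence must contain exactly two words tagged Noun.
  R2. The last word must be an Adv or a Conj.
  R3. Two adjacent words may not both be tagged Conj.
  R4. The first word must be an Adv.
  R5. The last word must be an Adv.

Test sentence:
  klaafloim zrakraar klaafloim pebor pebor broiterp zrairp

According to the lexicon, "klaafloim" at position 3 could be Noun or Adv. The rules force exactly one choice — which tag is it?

Adv

Candidates per position — 1:klaafloim {Noun,Adv}; 2:zrakraar {Noun,Conj}; 3:klaafloim {Noun,Adv}; 4:pebor {Noun}; 5:pebor {Noun}; 6:broiterp {Adv}; 7:zrairp {Conj,Adv}.
Word 1 cannot be Noun — rule 1 would then fail for every completion. It is Adv.
Word 2 cannot be Noun — rule 1 would then fail for every completion. It is Conj.
Word 3 cannot be Noun — rule 1 would then fail for every completion. It is Adv.
Word 7 cannot be Conj — rule 5 would then fail for every completion. It is Adv.
The only consistent sequence is: Adv Conj Adv Noun Noun Adv Adv.
Checking: rule 1 satisfied; rule 2 satisfied; rule 3 satisfied; rule 4 satisfied; rule 5 satisfied.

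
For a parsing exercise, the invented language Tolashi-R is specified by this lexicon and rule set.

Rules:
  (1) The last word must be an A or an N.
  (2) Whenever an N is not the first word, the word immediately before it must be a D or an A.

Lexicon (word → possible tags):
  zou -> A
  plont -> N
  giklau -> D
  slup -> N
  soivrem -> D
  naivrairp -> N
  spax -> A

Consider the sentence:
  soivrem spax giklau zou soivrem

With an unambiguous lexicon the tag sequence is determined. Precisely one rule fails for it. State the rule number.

Fixed tagging: D A D A D.
Checking each rule: R1 ✗, R2 ✓.
Only rule 1 fails.

1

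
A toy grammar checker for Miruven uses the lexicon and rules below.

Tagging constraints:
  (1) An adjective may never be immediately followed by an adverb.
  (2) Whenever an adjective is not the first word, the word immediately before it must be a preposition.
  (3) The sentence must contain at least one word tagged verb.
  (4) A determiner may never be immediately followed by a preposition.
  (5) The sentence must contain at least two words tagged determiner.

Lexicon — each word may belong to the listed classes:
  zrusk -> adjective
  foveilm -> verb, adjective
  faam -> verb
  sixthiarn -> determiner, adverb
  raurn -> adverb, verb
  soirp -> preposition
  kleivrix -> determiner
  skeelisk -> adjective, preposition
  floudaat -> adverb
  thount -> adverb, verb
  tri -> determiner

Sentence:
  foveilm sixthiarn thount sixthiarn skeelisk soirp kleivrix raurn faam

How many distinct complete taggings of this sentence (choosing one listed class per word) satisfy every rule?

8

Candidates per position — 1:foveilm {verb,adjective}; 2:sixthiarn {determiner,adverb}; 3:thount {adverb,verb}; 4:sixthiarn {determiner,adverb}; 5:skeelisk {adjective,preposition}; 6:soirp {preposition}; 7:kleivrix {determiner}; 8:raurn {adverb,verb}; 9:faam {verb}.
There are 64 candidate sequences in total.
Checking each against the rules leaves 8 sequences.
Count = 8.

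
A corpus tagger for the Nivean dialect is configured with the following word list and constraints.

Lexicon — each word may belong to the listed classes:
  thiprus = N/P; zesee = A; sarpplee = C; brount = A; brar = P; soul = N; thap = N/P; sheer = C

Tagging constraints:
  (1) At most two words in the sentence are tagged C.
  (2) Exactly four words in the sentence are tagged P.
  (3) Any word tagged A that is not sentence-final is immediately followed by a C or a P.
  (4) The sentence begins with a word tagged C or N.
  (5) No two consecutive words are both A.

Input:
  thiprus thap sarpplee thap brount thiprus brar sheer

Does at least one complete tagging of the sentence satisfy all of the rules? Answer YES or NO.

Candidates per position — 1:thiprus {N,P}; 2:thap {N,P}; 3:sarpplee {C}; 4:thap {N,P}; 5:brount {A}; 6:thiprus {N,P}; 7:brar {P}; 8:sheer {C}.
One satisfying assignment: N P C P A P P C.
Check: rule 1 satisfied; rule 2 satisfied; rule 3 satisfied; rule 4 satisfied; rule 5 satisfied.

YES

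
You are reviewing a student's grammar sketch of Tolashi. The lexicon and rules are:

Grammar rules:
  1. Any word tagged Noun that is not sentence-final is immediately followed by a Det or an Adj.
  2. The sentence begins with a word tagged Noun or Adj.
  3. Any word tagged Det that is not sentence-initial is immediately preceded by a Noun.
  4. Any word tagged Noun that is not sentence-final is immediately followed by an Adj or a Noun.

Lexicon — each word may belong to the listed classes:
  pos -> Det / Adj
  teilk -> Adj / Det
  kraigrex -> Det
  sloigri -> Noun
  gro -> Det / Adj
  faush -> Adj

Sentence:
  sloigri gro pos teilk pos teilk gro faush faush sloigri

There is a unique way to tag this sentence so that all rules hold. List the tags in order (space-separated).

Candidates per position — 1:sloigri {Noun}; 2:gro {Det,Adj}; 3:pos {Det,Adj}; 4:teilk {Adj,Det}; 5:pos {Det,Adj}; 6:teilk {Adj,Det}; 7:gro {Det,Adj}; 8:faush {Adj}; 9:faush {Adj}; 10:sloigri {Noun}.
If word 2 were Det, no tagging could satisfy rule 4; so word 2 is Adj.
If word 3 were Det, no tagging could satisfy rule 3; so word 3 is Adj.
If word 4 were Det, no tagging could satisfy rule 3; so word 4 is Adj.
If word 5 were Det, no tagging could satisfy rule 3; so word 5 is Adj.
If word 6 were Det, no tagging could satisfy rule 3; so word 6 is Adj.
If word 7 were Det, no tagging could satisfy rule 3; so word 7 is Adj.
The unique satisfying tagging is: Noun Adj Adj Adj Adj Adj Adj Adj Adj Noun.
Verifying each rule — rule 1 holds; rule 2 holds; rule 3 holds; rule 4 holds.

Noun Adj Adj Adj Adj Adj Adj Adj Adj Noun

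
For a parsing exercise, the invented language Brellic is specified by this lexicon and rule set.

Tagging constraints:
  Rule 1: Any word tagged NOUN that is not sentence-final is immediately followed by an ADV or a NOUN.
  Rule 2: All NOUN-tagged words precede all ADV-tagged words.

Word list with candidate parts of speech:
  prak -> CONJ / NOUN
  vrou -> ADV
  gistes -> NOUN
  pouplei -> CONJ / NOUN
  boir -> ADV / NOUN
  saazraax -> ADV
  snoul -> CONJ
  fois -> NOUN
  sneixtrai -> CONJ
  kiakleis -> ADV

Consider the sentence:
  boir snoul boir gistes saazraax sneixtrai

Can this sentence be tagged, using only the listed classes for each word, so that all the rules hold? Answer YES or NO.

NO

Candidates per position — 1:boir {ADV,NOUN}; 2:snoul {CONJ}; 3:boir {ADV,NOUN}; 4:gistes {NOUN}; 5:saazraax {ADV}; 6:sneixtrai {CONJ}.
Every candidate sequence violates at least one rule; no consistent tagging exists.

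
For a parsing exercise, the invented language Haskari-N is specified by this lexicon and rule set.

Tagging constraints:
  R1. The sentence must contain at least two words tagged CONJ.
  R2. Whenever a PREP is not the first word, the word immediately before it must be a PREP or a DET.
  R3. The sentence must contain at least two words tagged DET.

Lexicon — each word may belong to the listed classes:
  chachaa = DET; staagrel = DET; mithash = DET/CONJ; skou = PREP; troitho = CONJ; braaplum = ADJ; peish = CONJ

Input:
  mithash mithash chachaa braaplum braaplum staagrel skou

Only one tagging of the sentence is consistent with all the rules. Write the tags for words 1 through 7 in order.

Candidates per position — 1:mithash {DET,CONJ}; 2:mithash {DET,CONJ}; 3:chachaa {DET}; 4:braaplum {ADJ}; 5:braaplum {ADJ}; 6:staagrel {DET}; 7:skou {PREP}.
Position 1: DET is ruled out by rule 1; that leaves CONJ.
Position 2: DET is ruled out by rule 1; that leaves CONJ.
That leaves exactly one tagging: CONJ CONJ DET ADJ ADJ DET PREP.
Verifying each rule — rule 1 ✓; rule 2 ✓; rule 3 ✓.

CONJ CONJ DET ADJ ADJ DET PREP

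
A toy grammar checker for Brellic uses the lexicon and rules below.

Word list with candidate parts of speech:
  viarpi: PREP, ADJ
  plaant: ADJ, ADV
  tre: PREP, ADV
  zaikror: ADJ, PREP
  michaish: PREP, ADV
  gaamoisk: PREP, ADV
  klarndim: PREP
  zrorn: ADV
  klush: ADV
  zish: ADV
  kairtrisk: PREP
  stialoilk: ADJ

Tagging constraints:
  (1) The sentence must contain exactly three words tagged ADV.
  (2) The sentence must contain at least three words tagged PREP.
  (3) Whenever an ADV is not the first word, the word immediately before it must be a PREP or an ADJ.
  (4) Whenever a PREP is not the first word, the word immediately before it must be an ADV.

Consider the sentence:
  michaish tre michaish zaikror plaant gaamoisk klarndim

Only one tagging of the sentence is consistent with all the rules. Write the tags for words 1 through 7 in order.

ADV PREP ADV PREP ADJ ADV PREP

Candidates per position — 1:michaish {PREP,ADV}; 2:tre {PREP,ADV}; 3:michaish {PREP,ADV}; 4:zaikror {ADJ,PREP}; 5:plaant {ADJ,ADV}; 6:gaamoisk {PREP,ADV}; 7:klarndim {PREP}.
Position 6: tagging it PREP would leave rule 4 unsatisfiable, so it must be ADV.
Position 5: tagging it ADV would leave rule 3 unsatisfiable, so it must be ADJ.
The remaining ambiguous positions (1, 2, 3, 4) are resolved jointly — only one combination satisfies every rule.
The only consistent sequence is: ADV PREP ADV PREP ADJ ADV PREP.
Rule-by-rule: rule 1 holds; rule 2 holds; rule 3 holds; rule 4 holds.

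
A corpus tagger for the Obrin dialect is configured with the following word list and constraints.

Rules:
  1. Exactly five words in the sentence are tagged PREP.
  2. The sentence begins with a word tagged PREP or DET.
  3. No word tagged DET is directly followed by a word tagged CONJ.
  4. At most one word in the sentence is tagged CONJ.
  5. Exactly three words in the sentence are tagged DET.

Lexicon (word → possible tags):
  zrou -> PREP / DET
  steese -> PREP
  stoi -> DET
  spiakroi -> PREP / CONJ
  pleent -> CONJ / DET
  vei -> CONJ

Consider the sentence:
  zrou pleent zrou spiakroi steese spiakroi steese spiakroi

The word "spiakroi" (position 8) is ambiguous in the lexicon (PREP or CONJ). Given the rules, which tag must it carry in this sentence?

Candidates per position — 1:zrou {PREP,DET}; 2:pleent {CONJ,DET}; 3:zrou {PREP,DET}; 4:spiakroi {PREP,CONJ}; 5:steese {PREP}; 6:spiakroi {PREP,CONJ}; 7:steese {PREP}; 8:spiakroi {PREP,CONJ}.
If word 1 were PREP, no tagging could satisfy rule 5; so word 1 is DET.
If word 2 were CONJ, no tagging could satisfy rule 3; so word 2 is DET.
If word 3 were PREP, no tagging could satisfy rule 5; so word 3 is DET.
If word 4 were CONJ, no tagging could satisfy rule 1; so word 4 is PREP.
If word 6 were CONJ, no tagging could satisfy rule 1; so word 6 is PREP.
If word 8 were CONJ, no tagging could satisfy rule 1; so word 8 is PREP.
The only consistent sequence is: DET DET DET PREP PREP PREP PREP PREP.
Checking: rule 1 satisfied; rule 2 satisfied; rule 3 satisfied; rule 4 satisfied; rule 5 satisfied.

PREP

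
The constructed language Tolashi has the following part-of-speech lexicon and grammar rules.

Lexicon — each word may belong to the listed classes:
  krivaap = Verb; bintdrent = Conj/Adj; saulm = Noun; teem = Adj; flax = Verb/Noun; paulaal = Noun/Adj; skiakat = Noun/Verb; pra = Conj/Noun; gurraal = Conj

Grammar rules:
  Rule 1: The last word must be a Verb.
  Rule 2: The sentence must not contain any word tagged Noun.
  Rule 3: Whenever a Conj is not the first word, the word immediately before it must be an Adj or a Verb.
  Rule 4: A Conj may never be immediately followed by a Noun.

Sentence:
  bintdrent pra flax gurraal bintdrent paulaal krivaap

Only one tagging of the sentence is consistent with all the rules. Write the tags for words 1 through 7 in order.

Adj Conj Verb Conj Adj Adj Verb

Candidates per position — 1:bintdrent {Conj,Adj}; 2:pra {Conj,Noun}; 3:flax {Verb,Noun}; 4:gurraal {Conj}; 5:bintdrent {Conj,Adj}; 6:paulaal {Noun,Adj}; 7:krivaap {Verb}.
At position 2, choosing Noun makes rule 2 impossible to satisfy; hence Conj.
At position 3, choosing Noun makes rule 2 impossible to satisfy; hence Verb.
At position 5, choosing Conj makes rule 3 impossible to satisfy; hence Adj.
At position 6, choosing Noun makes rule 2 impossible to satisfy; hence Adj.
At position 1, choosing Conj makes rule 3 impossible to satisfy; hence Adj.
That leaves exactly one tagging: Adj Conj Verb Conj Adj Adj Verb.
Rule-by-rule: rule 1 ok; rule 2 ok; rule 3 ok; rule 4 ok.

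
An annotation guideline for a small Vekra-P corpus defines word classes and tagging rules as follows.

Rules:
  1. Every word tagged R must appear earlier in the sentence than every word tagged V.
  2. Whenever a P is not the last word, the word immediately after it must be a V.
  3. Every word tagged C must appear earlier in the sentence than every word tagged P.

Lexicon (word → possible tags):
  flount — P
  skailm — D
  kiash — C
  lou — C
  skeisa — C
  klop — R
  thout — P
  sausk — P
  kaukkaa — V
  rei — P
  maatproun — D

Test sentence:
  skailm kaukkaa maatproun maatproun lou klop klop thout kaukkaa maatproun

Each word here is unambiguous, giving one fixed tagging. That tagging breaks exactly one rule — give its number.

1

Fixed tagging: D V D D C R R P V D.
Rule check: R1 fails, R2 ok, R3 ok.
Only rule 1 fails.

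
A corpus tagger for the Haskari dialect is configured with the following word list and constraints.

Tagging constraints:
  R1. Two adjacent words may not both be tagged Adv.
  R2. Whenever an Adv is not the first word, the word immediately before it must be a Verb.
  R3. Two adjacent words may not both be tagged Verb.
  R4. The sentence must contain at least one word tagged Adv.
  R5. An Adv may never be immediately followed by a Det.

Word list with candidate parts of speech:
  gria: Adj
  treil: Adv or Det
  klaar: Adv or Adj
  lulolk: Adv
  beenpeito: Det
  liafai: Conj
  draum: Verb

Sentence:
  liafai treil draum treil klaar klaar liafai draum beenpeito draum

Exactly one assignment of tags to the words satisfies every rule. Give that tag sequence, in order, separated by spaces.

Candidates per position — 1:liafai {Conj}; 2:treil {Adv,Det}; 3:draum {Verb}; 4:treil {Adv,Det}; 5:klaar {Adv,Adj}; 6:klaar {Adv,Adj}; 7:liafai {Conj}; 8:draum {Verb}; 9:beenpeito {Det}; 10:draum {Verb}.
Position 2: Adv is ruled out by rule 2; that leaves Det.
Position 5: Adv is ruled out by rule 2; that leaves Adj.
Position 6: Adv is ruled out by rule 2; that leaves Adj.
Position 4: Det is ruled out by rule 4; that leaves Adv.
The unique satisfying tagging is: Conj Det Verb Adv Adj Adj Conj Verb Det Verb.
Check: rule 1 ✓; rule 2 ✓; rule 3 ✓; rule 4 ✓; rule 5 ✓.

Conj Det Verb Adv Adj Adj Conj Verb Det Verb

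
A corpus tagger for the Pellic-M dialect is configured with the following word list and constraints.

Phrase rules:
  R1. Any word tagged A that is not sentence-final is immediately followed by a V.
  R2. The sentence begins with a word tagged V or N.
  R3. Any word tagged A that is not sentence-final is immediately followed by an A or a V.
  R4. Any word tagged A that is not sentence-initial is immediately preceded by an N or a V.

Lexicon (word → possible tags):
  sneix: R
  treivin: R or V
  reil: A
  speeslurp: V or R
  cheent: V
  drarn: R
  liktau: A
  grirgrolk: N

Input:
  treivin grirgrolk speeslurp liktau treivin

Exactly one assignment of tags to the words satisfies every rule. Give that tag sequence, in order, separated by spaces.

V N V A V

Candidates per position — 1:treivin {R,V}; 2:grirgrolk {N}; 3:speeslurp {V,R}; 4:liktau {A}; 5:treivin {R,V}.
If word 1 were R, no tagging could satisfy rule 2; so word 1 is V.
If word 3 were R, no tagging could satisfy rule 4; so word 3 is V.
If word 5 were R, no tagging could satisfy rule 1; so word 5 is V.
The unique satisfying tagging is: V N V A V.
Verifying each rule — rule 1 ok; rule 2 ok; rule 3 ok; rule 4 ok.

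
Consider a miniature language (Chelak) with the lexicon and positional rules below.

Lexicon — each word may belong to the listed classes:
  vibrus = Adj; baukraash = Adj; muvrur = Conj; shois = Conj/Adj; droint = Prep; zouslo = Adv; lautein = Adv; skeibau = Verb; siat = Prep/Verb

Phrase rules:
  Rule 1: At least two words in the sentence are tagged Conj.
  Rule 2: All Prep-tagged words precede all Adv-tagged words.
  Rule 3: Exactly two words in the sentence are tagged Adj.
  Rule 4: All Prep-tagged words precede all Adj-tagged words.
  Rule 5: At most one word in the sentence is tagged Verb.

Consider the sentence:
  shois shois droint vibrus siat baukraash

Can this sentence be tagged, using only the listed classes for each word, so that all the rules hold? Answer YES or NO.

Candidates per position — 1:shois {Conj,Adj}; 2:shois {Conj,Adj}; 3:droint {Prep}; 4:vibrus {Adj}; 5:siat {Prep,Verb}; 6:baukraash {Adj}.
One satisfying assignment: Conj Conj Prep Adj Verb Adj.
Checking: rule 1 satisfied; rule 2 satisfied; rule 3 satisfied; rule 4 satisfied; rule 5 satisfied.

YES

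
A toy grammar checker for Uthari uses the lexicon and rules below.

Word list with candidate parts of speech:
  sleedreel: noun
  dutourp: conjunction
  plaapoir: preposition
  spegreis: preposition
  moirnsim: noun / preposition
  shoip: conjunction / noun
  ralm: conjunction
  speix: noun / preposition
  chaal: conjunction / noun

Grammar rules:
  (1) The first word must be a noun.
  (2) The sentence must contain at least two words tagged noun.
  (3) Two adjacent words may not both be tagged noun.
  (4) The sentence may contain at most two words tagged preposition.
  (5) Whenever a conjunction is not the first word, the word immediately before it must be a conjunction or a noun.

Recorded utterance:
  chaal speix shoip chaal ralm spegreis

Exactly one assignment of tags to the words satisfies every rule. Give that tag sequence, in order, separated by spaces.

noun preposition noun conjunction conjunction preposition

Candidates per position — 1:chaal {conjunction,noun}; 2:speix {noun,preposition}; 3:shoip {conjunction,noun}; 4:chaal {conjunction,noun}; 5:ralm {conjunction}; 6:spegreis {preposition}.
Position 1: conjunction is ruled out by rule 1; that leaves noun.
Position 2: noun is ruled out by rule 3; that leaves preposition.
Position 3: conjunction is ruled out by rule 5; that leaves noun.
Position 4: noun is ruled out by rule 3; that leaves conjunction.
The unique satisfying tagging is: noun preposition noun conjunction conjunction preposition.
Rule-by-rule: rule 1 ✓; rule 2 ✓; rule 3 ✓; rule 4 ✓; rule 5 ✓.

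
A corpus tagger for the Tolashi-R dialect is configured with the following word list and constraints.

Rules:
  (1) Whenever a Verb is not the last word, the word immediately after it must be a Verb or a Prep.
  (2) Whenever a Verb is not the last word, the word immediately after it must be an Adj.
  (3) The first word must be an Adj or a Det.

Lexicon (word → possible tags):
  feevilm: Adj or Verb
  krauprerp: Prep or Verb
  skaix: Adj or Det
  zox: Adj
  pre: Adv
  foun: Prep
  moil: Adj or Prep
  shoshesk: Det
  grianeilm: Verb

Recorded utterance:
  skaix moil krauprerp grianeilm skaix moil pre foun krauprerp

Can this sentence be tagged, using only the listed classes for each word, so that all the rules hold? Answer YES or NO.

NO

Candidates per position — 1:skaix {Adj,Det}; 2:moil {Adj,Prep}; 3:krauprerp {Prep,Verb}; 4:grianeilm {Verb}; 5:skaix {Adj,Det}; 6:moil {Adj,Prep}; 7:pre {Adv}; 8:foun {Prep}; 9:krauprerp {Prep,Verb}.
Rule 1 cannot be satisfied by any choice of tags from the lexicon.
So there is no consistent tagging.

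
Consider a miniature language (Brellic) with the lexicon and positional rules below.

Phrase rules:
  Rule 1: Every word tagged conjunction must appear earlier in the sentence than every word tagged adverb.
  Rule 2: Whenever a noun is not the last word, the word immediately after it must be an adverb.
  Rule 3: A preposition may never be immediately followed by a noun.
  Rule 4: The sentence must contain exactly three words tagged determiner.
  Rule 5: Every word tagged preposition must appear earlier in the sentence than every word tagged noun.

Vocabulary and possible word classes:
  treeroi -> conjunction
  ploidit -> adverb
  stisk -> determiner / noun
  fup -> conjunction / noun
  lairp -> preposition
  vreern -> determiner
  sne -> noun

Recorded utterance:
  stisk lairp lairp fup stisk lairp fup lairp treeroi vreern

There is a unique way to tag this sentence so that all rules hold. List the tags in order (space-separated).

determiner preposition preposition conjunction determiner preposition conjunction preposition conjunction determiner

Candidates per position — 1:stisk {determiner,noun}; 2:lairp {preposition}; 3:lairp {preposition}; 4:fup {conjunction,noun}; 5:stisk {determiner,noun}; 6:lairp {preposition}; 7:fup {conjunction,noun}; 8:lairp {preposition}; 9:treeroi {conjunction}; 10:vreern {determiner}.
At position 1, choosing noun makes rule 2 impossible to satisfy; hence determiner.
At position 4, choosing noun makes rule 2 impossible to satisfy; hence conjunction.
At position 5, choosing noun makes rule 2 impossible to satisfy; hence determiner.
At position 7, choosing noun makes rule 2 impossible to satisfy; hence conjunction.
The only consistent sequence is: determiner preposition preposition conjunction determiner preposition conjunction preposition conjunction determiner.
Verifying each rule — rule 1 ✓; rule 2 ✓; rule 3 ✓; rule 4 ✓; rule 5 ✓.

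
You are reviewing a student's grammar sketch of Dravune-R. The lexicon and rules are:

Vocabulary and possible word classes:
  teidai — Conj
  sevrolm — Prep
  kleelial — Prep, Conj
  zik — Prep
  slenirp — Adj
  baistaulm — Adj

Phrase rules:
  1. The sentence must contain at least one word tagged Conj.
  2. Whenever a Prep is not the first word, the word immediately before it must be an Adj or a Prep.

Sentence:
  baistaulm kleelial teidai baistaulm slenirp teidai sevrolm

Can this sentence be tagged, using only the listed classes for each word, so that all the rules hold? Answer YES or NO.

NO

Candidates per position — 1:baistaulm {Adj}; 2:kleelial {Prep,Conj}; 3:teidai {Conj}; 4:baistaulm {Adj}; 5:slenirp {Adj}; 6:teidai {Conj}; 7:sevrolm {Prep}.
Rule 2 cannot be satisfied by any choice of tags from the lexicon.
So there is no consistent tagging.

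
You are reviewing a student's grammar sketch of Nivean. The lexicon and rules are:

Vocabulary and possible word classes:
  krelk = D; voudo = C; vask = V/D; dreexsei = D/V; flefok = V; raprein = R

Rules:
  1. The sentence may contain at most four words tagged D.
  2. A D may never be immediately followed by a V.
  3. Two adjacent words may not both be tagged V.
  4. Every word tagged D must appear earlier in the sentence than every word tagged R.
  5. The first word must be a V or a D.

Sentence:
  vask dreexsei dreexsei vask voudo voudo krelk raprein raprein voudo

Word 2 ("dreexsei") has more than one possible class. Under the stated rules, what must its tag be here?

D

Candidates per position — 1:vask {V,D}; 2:dreexsei {D,V}; 3:dreexsei {D,V}; 4:vask {V,D}; 5:voudo {C}; 6:voudo {C}; 7:krelk {D}; 8:raprein {R}; 9:raprein {R}; 10:voudo {C}.
Position 2: the remaining choice is settled jointly with positions 1, 3, 4 — only D at position 2 is part of a tagging that satisfies every rule.
The unique satisfying tagging is: V D D D C C D R R C.
Checking: rule 1 holds; rule 2 holds; rule 3 holds; rule 4 holds; rule 5 holds.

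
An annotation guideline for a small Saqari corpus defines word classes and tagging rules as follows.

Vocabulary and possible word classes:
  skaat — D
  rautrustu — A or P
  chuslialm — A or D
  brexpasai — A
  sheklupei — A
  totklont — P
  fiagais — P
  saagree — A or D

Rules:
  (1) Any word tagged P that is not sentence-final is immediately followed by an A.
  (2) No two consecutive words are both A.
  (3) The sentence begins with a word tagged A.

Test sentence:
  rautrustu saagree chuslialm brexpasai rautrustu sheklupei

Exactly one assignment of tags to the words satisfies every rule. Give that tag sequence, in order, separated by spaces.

Candidates per position — 1:rautrustu {A,P}; 2:saagree {A,D}; 3:chuslialm {A,D}; 4:brexpasai {A}; 5:rautrustu {A,P}; 6:sheklupei {A}.
At position 1, choosing P makes rule 3 impossible to satisfy; hence A.
At position 2, choosing A makes rule 2 impossible to satisfy; hence D.
At position 3, choosing A makes rule 2 impossible to satisfy; hence D.
At position 5, choosing A makes rule 2 impossible to satisfy; hence P.
That leaves exactly one tagging: A D D A P A.
Checking: rule 1 satisfied; rule 2 satisfied; rule 3 satisfied.

A D D A P A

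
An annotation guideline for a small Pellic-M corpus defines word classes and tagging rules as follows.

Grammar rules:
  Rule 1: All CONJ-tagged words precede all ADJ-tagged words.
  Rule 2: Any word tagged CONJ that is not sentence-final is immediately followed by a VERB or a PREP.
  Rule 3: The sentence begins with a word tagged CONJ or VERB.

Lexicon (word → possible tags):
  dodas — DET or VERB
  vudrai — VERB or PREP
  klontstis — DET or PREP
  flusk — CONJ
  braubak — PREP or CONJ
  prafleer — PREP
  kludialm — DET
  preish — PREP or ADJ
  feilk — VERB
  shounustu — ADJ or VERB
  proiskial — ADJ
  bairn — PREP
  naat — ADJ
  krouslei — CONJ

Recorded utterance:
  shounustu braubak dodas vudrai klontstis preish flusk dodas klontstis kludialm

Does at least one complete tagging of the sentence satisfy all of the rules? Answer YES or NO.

YES

Candidates per position — 1:shounustu {ADJ,VERB}; 2:braubak {PREP,CONJ}; 3:dodas {DET,VERB}; 4:vudrai {VERB,PREP}; 5:klontstis {DET,PREP}; 6:preish {PREP,ADJ}; 7:flusk {CONJ}; 8:dodas {DET,VERB}; 9:klontstis {DET,PREP}; 10:kludialm {DET}.
One satisfying assignment: VERB PREP DET VERB PREP PREP CONJ VERB PREP DET.
Check: rule 1 ✓; rule 2 ✓; rule 3 ✓.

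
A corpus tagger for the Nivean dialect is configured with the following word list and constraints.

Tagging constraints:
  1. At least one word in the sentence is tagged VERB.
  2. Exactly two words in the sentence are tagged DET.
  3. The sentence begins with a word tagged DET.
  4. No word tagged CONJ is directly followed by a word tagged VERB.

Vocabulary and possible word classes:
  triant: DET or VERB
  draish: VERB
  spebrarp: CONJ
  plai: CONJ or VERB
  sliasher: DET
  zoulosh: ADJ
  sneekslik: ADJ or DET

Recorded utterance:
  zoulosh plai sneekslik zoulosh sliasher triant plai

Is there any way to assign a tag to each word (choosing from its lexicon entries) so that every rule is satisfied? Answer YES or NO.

Candidates per position — 1:zoulosh {ADJ}; 2:plai {CONJ,VERB}; 3:sneekslik {ADJ,DET}; 4:zoulosh {ADJ}; 5:sliasher {DET}; 6:triant {DET,VERB}; 7:plai {CONJ,VERB}.
Rule 3 cannot be satisfied by any choice of tags from the lexicon.
So there is no consistent tagging.

NO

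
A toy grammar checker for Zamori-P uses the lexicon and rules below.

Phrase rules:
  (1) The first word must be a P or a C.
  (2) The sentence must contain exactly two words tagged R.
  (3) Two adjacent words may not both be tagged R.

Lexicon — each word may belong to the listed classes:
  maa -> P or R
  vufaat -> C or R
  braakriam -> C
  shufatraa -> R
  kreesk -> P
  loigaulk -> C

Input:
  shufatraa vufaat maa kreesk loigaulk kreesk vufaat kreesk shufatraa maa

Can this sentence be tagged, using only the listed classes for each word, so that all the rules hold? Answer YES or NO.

Candidates per position — 1:shufatraa {R}; 2:vufaat {C,R}; 3:maa {P,R}; 4:kreesk {P}; 5:loigaulk {C}; 6:kreesk {P}; 7:vufaat {C,R}; 8:kreesk {P}; 9:shufatraa {R}; 10:maa {P,R}.
Rule 1 cannot be satisfied by any choice of tags from the lexicon.
So there is no consistent tagging.

NO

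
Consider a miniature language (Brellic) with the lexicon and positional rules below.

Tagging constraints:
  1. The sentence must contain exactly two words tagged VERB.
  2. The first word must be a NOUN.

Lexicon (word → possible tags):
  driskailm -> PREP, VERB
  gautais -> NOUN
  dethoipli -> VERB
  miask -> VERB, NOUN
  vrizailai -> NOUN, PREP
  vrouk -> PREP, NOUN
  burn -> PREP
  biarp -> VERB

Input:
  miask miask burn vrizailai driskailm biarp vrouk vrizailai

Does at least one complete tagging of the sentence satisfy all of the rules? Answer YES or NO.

YES

Candidates per position — 1:miask {VERB,NOUN}; 2:miask {VERB,NOUN}; 3:burn {PREP}; 4:vrizailai {NOUN,PREP}; 5:driskailm {PREP,VERB}; 6:biarp {VERB}; 7:vrouk {PREP,NOUN}; 8:vrizailai {NOUN,PREP}.
One satisfying assignment: NOUN VERB PREP NOUN PREP VERB PREP NOUN.
Verifying each rule — rule 1 ok; rule 2 ok.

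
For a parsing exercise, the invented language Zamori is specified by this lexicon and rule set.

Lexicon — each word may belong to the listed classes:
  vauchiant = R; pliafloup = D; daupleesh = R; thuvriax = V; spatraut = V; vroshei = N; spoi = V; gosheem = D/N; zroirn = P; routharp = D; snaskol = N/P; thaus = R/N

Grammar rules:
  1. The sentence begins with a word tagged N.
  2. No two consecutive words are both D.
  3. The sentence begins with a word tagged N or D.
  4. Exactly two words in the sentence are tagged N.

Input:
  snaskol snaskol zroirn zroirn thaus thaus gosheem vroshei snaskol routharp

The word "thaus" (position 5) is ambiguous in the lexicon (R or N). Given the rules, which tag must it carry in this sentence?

R

Candidates per position — 1:snaskol {N,P}; 2:snaskol {N,P}; 3:zroirn {P}; 4:zroirn {P}; 5:thaus {R,N}; 6:thaus {R,N}; 7:gosheem {D,N}; 8:vroshei {N}; 9:snaskol {N,P}; 10:routharp {D}.
At position 1, choosing P makes rule 1 impossible to satisfy; hence N.
At position 2, choosing N makes rule 4 impossible to satisfy; hence P.
At position 5, choosing N makes rule 4 impossible to satisfy; hence R.
At position 6, choosing N makes rule 4 impossible to satisfy; hence R.
At position 7, choosing N makes rule 4 impossible to satisfy; hence D.
At position 9, choosing N makes rule 4 impossible to satisfy; hence P.
The unique satisfying tagging is: N P P P R R D N P D.
Checking: rule 1 ok; rule 2 ok; rule 3 ok; rule 4 ok.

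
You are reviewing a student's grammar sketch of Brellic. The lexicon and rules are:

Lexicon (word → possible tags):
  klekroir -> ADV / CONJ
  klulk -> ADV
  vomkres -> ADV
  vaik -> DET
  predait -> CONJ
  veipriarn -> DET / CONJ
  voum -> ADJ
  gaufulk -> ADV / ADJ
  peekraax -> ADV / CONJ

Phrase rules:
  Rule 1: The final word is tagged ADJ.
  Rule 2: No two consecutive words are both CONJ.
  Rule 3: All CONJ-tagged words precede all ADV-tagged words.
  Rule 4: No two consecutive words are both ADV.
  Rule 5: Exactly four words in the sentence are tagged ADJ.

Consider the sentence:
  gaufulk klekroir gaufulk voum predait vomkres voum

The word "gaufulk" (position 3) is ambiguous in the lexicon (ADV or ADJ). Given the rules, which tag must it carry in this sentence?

Candidates per position — 1:gaufulk {ADV,ADJ}; 2:klekroir {ADV,CONJ}; 3:gaufulk {ADV,ADJ}; 4:voum {ADJ}; 5:predait {CONJ}; 6:vomkres {ADV}; 7:voum {ADJ}.
Position 1: tagging it ADV would leave rule 3 unsatisfiable, so it must be ADJ.
Position 2: tagging it ADV would leave rule 3 unsatisfiable, so it must be CONJ.
Position 3: tagging it ADV would leave rule 3 unsatisfiable, so it must be ADJ.
The unique satisfying tagging is: ADJ CONJ ADJ ADJ CONJ ADV ADJ.
Rule-by-rule: rule 1 satisfied; rule 2 satisfied; rule 3 satisfied; rule 4 satisfied; rule 5 satisfied.

ADJ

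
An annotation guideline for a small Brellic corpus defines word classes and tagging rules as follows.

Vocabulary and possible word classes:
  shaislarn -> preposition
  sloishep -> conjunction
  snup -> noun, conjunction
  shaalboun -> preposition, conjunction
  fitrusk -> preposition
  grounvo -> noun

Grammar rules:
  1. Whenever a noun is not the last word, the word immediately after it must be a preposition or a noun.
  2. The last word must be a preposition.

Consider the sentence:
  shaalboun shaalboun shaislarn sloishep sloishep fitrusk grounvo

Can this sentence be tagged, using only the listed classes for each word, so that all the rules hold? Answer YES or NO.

NO

Candidates per position — 1:shaalboun {preposition,conjunction}; 2:shaalboun {preposition,conjunction}; 3:shaislarn {preposition}; 4:sloishep {conjunction}; 5:sloishep {conjunction}; 6:fitrusk {preposition}; 7:grounvo {noun}.
Rule 2 cannot be satisfied by any choice of tags from the lexicon.
So there is no consistent tagging.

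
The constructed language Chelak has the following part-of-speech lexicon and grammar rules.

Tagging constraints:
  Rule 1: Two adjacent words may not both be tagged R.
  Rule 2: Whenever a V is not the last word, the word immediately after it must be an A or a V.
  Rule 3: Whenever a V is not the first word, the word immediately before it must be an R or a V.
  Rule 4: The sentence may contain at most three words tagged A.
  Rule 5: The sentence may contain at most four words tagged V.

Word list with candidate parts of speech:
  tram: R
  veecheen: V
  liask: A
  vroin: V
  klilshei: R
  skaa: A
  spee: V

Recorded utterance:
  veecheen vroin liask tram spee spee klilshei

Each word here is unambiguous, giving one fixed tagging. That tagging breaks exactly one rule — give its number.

Fixed tagging: V V A R V V R.
Applying the rules: R1 pass, R2 fail, R3 pass, R4 pass, R5 pass.
Only rule 2 fails.

2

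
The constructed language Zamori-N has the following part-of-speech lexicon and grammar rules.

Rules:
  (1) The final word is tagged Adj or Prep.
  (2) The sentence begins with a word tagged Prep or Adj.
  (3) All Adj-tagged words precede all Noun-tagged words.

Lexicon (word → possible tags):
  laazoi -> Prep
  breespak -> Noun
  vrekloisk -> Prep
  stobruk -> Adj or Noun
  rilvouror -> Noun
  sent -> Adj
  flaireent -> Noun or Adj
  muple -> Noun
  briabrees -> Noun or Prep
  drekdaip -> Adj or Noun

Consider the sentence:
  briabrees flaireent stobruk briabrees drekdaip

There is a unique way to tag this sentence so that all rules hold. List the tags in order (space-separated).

Candidates per position — 1:briabrees {Noun,Prep}; 2:flaireent {Noun,Adj}; 3:stobruk {Adj,Noun}; 4:briabrees {Noun,Prep}; 5:drekdaip {Adj,Noun}.
Word 1 cannot be Noun — rule 2 would then fail for every completion. It is Prep.
Word 5 cannot be Noun — rule 1 would then fail for every completion. It is Adj.
Word 2 cannot be Noun — rule 3 would then fail for every completion. It is Adj.
Word 3 cannot be Noun — rule 3 would then fail for every completion. It is Adj.
Word 4 cannot be Noun — rule 3 would then fail for every completion. It is Prep.
The only consistent sequence is: Prep Adj Adj Prep Adj.
Checking: rule 1 ok; rule 2 ok; rule 3 ok.

Prep Adj Adj Prep Adj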